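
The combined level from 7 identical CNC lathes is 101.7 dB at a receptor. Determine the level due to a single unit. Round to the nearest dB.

7 equal contributions raise the level by 10·log₁₀ 7 = 8.451 dB, so each unit alone gives 101.7 − 8.451.

93 dB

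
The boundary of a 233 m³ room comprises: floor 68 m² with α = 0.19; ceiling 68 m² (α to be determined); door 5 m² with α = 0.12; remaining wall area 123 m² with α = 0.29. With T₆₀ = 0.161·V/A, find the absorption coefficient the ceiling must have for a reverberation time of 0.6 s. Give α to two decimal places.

From T₆₀ = 0.161·V/A, the target T₆₀ = 0.6 s needs A = 0.161·233/0.6 = 62.52 m².
Absorption from the other surfaces = 68·0.19 + 5·0.12 + 123·0.29 = 49.19 m², so the ceiling must supply 13.33 m² over 68 m².
α = 13.33/68 = 0.196.

0.20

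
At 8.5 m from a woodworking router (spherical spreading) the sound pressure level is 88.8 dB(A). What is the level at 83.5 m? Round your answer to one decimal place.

69.0 dB(A)

For a point source, L₂ = L₁ − 20·log₁₀(r₂/r₁).
L₂ = 88.8 − 20·log₁₀(83.5/8.5) = 88.8 − 19.845 = 68.95 dB(A).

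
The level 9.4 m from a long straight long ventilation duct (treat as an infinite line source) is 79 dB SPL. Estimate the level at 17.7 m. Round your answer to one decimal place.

76.3 dB SPL

Line-source attenuation: ΔL = 10·log₁₀(r₂/r₁) = 10·log₁₀(17.7/9.4) = 2.748 dB.
L₂ = 79 − 10·log₁₀(17.7/9.4) = 79 − 2.748 = 76.25 dB SPL.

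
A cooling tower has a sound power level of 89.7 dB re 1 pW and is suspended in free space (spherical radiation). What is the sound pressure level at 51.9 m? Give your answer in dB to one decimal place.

L_p = L_w − 10·log₁₀(4π·r²) with r = 51.9 m.
4π·r² = 3.385e+04 m², 10·log₁₀ of that is 45.295 dB.
L_p = 89.7 − 45.295 = 44.40 dB.

44.4 dB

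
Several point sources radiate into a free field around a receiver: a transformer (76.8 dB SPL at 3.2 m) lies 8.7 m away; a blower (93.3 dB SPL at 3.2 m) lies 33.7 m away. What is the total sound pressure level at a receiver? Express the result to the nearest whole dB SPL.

First find each source's level at the receiver (point-source: −20·log₁₀(r/r_ref)), then combine on an intensity basis.
transformer: 76.8 − 20·log₁₀(8.7/3.2) = 76.8 − 8.69 = 68.11 dB SPL.
blower: 93.3 − 20·log₁₀(33.7/3.2) = 93.3 − 20.45 = 72.85 dB SPL.
Σ 10^(L/10) = 2.575e+07 → L_total = 10·log₁₀(2.575e+07) = 74.11 dB SPL.

74 dB SPL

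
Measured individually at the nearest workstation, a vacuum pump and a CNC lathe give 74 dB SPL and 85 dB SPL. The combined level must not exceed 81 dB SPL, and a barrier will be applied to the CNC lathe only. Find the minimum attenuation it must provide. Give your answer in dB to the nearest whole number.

Fixed contribution from the other source: Σ 10^(L/10) = 10^(74/10) = 2.512e+07 (74.00 dB SPL).
The limit corresponds to 10^(81/10) = 1.259e+08; subtracting the fixed part leaves 1.008e+08 for the CNC lathe, i.e. 80.03 dB SPL.
So the CNC lathe must be reduced from 85 to 80.03 dB SPL: IL = 4.97 dB.

5 dB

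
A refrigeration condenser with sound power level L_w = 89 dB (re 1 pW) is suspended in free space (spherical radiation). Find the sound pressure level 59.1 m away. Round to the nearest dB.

43 dB

Free-field spherical radiation: L_p = L_w − 10·log₁₀(4π·r²), r = 59.1 m.
4π·r² = 4.389e+04 m², 10·log₁₀ of that is 46.424 dB.
L_p = 89 − 46.424 = 42.58 dB.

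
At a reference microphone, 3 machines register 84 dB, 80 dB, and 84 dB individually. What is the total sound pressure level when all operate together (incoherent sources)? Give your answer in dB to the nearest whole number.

88 dB

For uncorrelated sources the intensities add, so convert each level to linear form, sum, and take 10·log₁₀ of the total.
Σ 10^(L/10) = 10^(84/10) + 10^(80/10) + 10^(84/10) = 6.024e+08.
L_total = 10·log₁₀(6.024e+08) = 87.80 dB.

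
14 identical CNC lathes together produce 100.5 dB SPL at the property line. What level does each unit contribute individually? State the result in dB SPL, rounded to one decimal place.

14 equal contributions raise the level by 10·log₁₀ 14 = 11.461 dB, so each unit alone gives 100.5 − 11.461.

89.0 dB SPL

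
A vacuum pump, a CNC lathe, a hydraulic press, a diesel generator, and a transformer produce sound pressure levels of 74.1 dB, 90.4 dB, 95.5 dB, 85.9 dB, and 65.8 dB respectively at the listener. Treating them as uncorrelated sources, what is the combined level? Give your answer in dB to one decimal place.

For uncorrelated sources the intensities add, so convert each level to linear form, sum, and take 10·log₁₀ of the total.
Σ 10^(L/10) = 10^(74.1/10) + 10^(90.4/10) + 10^(95.5/10) + 10^(85.9/10) + 10^(65.8/10) = 5.063e+09.
L_total = 10·log₁₀(5.063e+09) = 97.04 dB.

97.0 dB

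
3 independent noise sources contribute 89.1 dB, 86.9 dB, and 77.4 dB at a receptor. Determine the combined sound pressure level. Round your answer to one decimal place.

Incoherent sources combine by intensity addition: L_total = 10·log₁₀(Σ 10^(L_i/10)).
Σ 10^(L/10) = 10^(89.1/10) + 10^(86.9/10) + 10^(77.4/10) = 1.358e+09.
L_total = 10·log₁₀(1.358e+09) = 91.33 dB.

91.3 dB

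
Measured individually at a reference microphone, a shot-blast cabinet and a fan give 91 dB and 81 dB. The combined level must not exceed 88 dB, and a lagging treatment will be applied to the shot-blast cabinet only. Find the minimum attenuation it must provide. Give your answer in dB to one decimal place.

4.0 dB

Fixed contribution from the other source: Σ 10^(L/10) = 10^(81/10) = 1.259e+08 (81.00 dB).
The limit corresponds to 10^(88/10) = 6.310e+08; subtracting the fixed part leaves 5.051e+08 for the shot-blast cabinet, i.e. 87.03 dB.
Required insertion loss = 91 − 87.03 = 3.97 dB.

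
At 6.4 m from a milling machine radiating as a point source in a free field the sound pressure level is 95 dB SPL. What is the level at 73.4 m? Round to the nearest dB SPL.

Point-source attenuation: ΔL = 20·log₁₀(r₂/r₁) = 20·log₁₀(73.4/6.4) = 21.190 dB.
L₂ = 95 − 20·log₁₀(73.4/6.4) = 95 − 21.190 = 73.81 dB SPL.

74 dB SPL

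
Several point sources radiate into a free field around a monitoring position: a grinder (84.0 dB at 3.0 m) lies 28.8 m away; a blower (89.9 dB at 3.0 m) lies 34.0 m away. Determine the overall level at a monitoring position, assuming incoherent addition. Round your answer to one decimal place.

First find each source's level at the receiver (point-source: −20·log₁₀(r/r_ref)), then combine on an intensity basis.
grinder: 84.0 − 20·log₁₀(28.8/3.0) = 84.0 − 19.65 = 64.35 dB.
blower: 89.9 − 20·log₁₀(34.0/3.0) = 89.9 − 21.09 = 68.81 dB.
Σ 10^(L/10) = 1.033e+07 → L_total = 10·log₁₀(1.033e+07) = 70.14 dB.

70.1 dB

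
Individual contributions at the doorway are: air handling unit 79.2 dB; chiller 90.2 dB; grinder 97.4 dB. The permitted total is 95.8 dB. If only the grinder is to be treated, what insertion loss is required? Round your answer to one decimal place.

Fixed contribution from the other sources: Σ 10^(L/10) = 10^(79.2/10) + 10^(90.2/10) = 1.130e+09 (90.53 dB).
To meet 95.8 dB overall, the treated grinder may contribute at most 10^(95.8/10) − 1.130e+09 = 2.672e+09, i.e. 94.27 dB.
So the grinder must be reduced from 97.4 to 94.27 dB: IL = 3.13 dB.

3.1 dB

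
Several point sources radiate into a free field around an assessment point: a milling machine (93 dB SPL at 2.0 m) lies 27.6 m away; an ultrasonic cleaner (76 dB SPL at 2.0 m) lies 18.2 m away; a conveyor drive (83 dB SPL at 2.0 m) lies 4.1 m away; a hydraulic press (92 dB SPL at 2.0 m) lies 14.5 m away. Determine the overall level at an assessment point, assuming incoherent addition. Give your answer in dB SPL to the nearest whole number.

79 dB SPL

Apply inverse-square spreading to bring every level to the receiver, then sum 10^(L/10).
milling machine: 93 − 20·log₁₀(27.6/2.0) = 93 − 22.80 = 70.20 dB SPL.
ultrasonic cleaner: 76 − 20·log₁₀(18.2/2.0) = 76 − 19.18 = 56.82 dB SPL.
conveyor drive: 83 − 20·log₁₀(4.1/2.0) = 83 − 6.24 = 76.76 dB SPL.
hydraulic press: 92 − 20·log₁₀(14.5/2.0) = 92 − 17.21 = 74.79 dB SPL.
Σ 10^(L/10) = 8.859e+07 → L_total = 10·log₁₀(8.859e+07) = 79.47 dB SPL.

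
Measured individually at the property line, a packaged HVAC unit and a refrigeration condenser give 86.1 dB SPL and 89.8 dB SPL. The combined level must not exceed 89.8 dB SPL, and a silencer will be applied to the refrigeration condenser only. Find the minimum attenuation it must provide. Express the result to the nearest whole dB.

Fixed contribution from the other source: Σ 10^(L/10) = 10^(86.1/10) = 4.074e+08 (86.10 dB SPL).
To meet 89.8 dB SPL overall, the treated refrigeration condenser may contribute at most 10^(89.8/10) − 4.074e+08 = 5.476e+08, i.e. 87.38 dB SPL.
So the refrigeration condenser must be reduced from 89.8 to 87.38 dB SPL: IL = 2.42 dB.

2 dB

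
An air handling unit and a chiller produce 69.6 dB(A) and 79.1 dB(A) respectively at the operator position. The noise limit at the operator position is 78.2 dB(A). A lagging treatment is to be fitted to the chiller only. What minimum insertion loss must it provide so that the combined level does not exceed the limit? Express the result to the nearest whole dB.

The untreated sources together contribute 10^(69.6/10) = 9.120e+06, i.e. 69.60 dB(A).
The limit corresponds to 10^(78.2/10) = 6.607e+07; subtracting the fixed part leaves 5.695e+07 for the chiller, i.e. 77.55 dB(A).
Required insertion loss = 79.1 − 77.55 = 1.55 dB.

2 dB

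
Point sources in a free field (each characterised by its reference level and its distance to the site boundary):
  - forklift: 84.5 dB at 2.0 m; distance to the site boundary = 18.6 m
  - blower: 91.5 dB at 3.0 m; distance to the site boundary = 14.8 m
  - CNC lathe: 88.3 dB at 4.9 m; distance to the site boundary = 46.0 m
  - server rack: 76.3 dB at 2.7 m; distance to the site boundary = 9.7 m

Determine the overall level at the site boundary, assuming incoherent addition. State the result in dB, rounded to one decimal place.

78.6 dB

First find each source's level at the receiver (point-source: −20·log₁₀(r/r_ref)), then combine on an intensity basis.
forklift: 84.5 − 20·log₁₀(18.6/2.0) = 84.5 − 19.37 = 65.13 dB.
blower: 91.5 − 20·log₁₀(14.8/3.0) = 91.5 − 13.86 = 77.64 dB.
CNC lathe: 88.3 − 20·log₁₀(46.0/4.9) = 88.3 − 19.45 = 68.85 dB.
server rack: 76.3 − 20·log₁₀(9.7/2.7) = 76.3 − 11.11 = 65.19 dB.
Σ 10^(L/10) = 7.227e+07 → L_total = 10·log₁₀(7.227e+07) = 78.59 dB.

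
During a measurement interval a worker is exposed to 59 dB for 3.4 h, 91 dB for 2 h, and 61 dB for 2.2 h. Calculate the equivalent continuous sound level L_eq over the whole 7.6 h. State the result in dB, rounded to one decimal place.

85.2 dB

L_eq = 10·log₁₀[(1/T)·Σ tᵢ·10^(Lᵢ/10)] with T = 7.6 h.
Σ tᵢ·10^(Lᵢ/10) = 3.4·10^(59/10) + 2·10^(91/10) + 2.2·10^(61/10) = 2.523e+09.
L_eq = 10·log₁₀(2.523e+09/7.6) = 85.21 dB.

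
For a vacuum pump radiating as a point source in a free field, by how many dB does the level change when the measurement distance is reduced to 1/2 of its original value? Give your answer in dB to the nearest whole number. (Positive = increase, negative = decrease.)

+6 dB

Point-source spreading: ΔL = −20·log₁₀(r₂/r₁).
ΔL = −20·log₁₀(0.5) = +6.02 dB.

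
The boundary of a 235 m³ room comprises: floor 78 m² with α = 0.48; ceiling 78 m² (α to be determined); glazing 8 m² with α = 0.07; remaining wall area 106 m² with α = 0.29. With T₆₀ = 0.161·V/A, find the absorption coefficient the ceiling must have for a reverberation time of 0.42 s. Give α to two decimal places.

0.27

Required total absorption A = 0.161·235/0.42 = 90.08 m².
Absorption from the other surfaces = 78·0.48 + 8·0.07 + 106·0.29 = 68.74 m², so the ceiling must supply 21.34 m² over 78 m².
α = 21.34/78 = 0.274.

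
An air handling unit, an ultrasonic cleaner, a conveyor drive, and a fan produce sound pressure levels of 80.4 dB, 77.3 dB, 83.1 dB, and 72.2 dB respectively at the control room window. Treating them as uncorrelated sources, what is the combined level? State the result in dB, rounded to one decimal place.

85.8 dB

Incoherent sources combine by intensity addition: L_total = 10·log₁₀(Σ 10^(L_i/10)).
Σ 10^(L/10) = 10^(80.4/10) + 10^(77.3/10) + 10^(83.1/10) + 10^(72.2/10) = 3.841e+08.
L_total = 10·log₁₀(3.841e+08) = 85.84 dB.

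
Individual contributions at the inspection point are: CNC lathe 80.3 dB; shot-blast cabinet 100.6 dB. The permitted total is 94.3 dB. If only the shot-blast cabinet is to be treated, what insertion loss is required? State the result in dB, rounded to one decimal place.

The untreated sources together contribute 10^(80.3/10) = 1.072e+08, i.e. 80.30 dB.
The limit corresponds to 10^(94.3/10) = 2.692e+09; subtracting the fixed part leaves 2.584e+09 for the shot-blast cabinet, i.e. 94.12 dB.
So the shot-blast cabinet must be reduced from 100.6 to 94.12 dB: IL = 6.48 dB.

6.5 dB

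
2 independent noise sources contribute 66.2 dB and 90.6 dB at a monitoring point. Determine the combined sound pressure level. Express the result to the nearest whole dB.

91 dB

Incoherent sources combine by intensity addition: L_total = 10·log₁₀(Σ 10^(L_i/10)).
Σ 10^(L/10) = 10^(66.2/10) + 10^(90.6/10) = 1.152e+09.
L_total = 10·log₁₀(1.152e+09) = 90.62 dB.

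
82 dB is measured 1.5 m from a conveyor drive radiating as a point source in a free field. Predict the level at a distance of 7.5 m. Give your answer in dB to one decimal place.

For a point source, L₂ = L₁ − 20·log₁₀(r₂/r₁).
L₂ = 82 − 20·log₁₀(7.5/1.5) = 82 − 13.979 = 68.02 dB.

68.0 dB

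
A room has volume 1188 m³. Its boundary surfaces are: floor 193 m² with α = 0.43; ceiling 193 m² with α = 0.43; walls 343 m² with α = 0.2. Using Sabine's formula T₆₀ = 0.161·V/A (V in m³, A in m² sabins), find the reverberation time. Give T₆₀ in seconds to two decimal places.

0.82 s

Summing Sᵢαᵢ: 193·0.43 + 193·0.43 + 343·0.2 = 234.58 m².
T₆₀ = 0.161·V/A = 0.161·1188/234.58 = 0.815 s.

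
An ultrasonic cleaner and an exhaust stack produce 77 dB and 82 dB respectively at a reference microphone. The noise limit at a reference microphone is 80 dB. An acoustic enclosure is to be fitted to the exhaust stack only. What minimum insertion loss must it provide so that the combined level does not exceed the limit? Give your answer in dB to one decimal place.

5.0 dB

The untreated sources together contribute 10^(77/10) = 5.012e+07, i.e. 77.00 dB.
To meet 80 dB overall, the treated exhaust stack may contribute at most 10^(80/10) − 5.012e+07 = 4.988e+07, i.e. 76.98 dB.
So the exhaust stack must be reduced from 82 to 76.98 dB: IL = 5.02 dB.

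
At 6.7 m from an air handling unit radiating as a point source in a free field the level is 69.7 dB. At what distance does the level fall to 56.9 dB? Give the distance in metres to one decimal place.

For a point source L₁ − L₂ = 20·log₁₀(r₂/r₁), so r₂ = r₁·10^((L₁−L₂)/20).
r₂ = 6.7·10^((69.7−56.9)/20) = 6.7·10^(12.8/20) = 29.25 m.

29.2 m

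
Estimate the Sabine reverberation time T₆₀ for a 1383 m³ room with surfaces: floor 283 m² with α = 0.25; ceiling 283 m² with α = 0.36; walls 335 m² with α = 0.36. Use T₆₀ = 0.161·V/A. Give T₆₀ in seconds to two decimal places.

0.76 s

Total absorption A = 283·0.25 + 283·0.36 + 335·0.36 = 293.23 m² sabins.
T₆₀ = 0.161 × 1383 / 293.23 = 0.759 s.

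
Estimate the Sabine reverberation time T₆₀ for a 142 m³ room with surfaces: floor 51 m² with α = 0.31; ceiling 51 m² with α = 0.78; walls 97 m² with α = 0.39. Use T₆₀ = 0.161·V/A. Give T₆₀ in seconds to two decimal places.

0.24 s

A = Σ Sᵢαᵢ = 51·0.31 + 51·0.78 + 97·0.39 = 93.42 m².
T₆₀ = 0.161·V/A = 0.161·142/93.42 = 0.245 s.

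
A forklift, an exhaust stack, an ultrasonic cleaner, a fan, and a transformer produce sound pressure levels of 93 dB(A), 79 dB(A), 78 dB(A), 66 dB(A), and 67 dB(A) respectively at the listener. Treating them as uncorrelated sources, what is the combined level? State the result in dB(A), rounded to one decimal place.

Incoherent sources combine by intensity addition: L_total = 10·log₁₀(Σ 10^(L_i/10)).
Σ 10^(L/10) = 10^(93/10) + 10^(79/10) + 10^(78/10) + 10^(66/10) + 10^(67/10) = 2.147e+09.
L_total = 10·log₁₀(2.147e+09) = 93.32 dB(A).

93.3 dB(A)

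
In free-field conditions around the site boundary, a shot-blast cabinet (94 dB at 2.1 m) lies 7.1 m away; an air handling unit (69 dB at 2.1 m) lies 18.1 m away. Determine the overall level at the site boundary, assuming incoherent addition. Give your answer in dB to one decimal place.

First find each source's level at the receiver (point-source: −20·log₁₀(r/r_ref)), then combine on an intensity basis.
shot-blast cabinet: 94 − 20·log₁₀(7.1/2.1) = 94 − 10.58 = 83.42 dB.
air handling unit: 69 − 20·log₁₀(18.1/2.1) = 69 − 18.71 = 50.29 dB.
Σ 10^(L/10) = 2.199e+08 → L_total = 10·log₁₀(2.199e+08) = 83.42 dB.

83.4 dB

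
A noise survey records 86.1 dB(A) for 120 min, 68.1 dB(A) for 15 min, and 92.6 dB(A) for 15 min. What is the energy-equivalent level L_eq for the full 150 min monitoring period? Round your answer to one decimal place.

Weight each interval's intensity by its duration and average over T = 150 min:
Σ tᵢ·10^(Lᵢ/10) = 120·10^(86.1/10) + 15·10^(68.1/10) + 15·10^(92.6/10) = 7.628e+10.
L_eq = 10·log₁₀(7.628e+10/150) = 87.06 dB(A).

87.1 dB(A)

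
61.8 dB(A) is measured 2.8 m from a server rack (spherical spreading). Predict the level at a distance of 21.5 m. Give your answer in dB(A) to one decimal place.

44.1 dB(A)

Spherical spreading from a point source gives a 20·log₁₀(r₂/r₁) drop.
L₂ = 61.8 − 20·log₁₀(21.5/2.8) = 61.8 − 17.706 = 44.09 dB(A).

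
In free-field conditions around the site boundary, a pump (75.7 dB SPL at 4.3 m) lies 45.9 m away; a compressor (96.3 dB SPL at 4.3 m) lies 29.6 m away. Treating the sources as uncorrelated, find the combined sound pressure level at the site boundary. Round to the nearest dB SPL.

80 dB SPL

Propagate each source to the receiver with L = L_ref − 20·log₁₀(r/r_ref), then add intensities.
pump: 75.7 − 20·log₁₀(45.9/4.3) = 75.7 − 20.57 = 55.13 dB SPL.
compressor: 96.3 − 20·log₁₀(29.6/4.3) = 96.3 − 16.76 = 79.54 dB SPL.
Σ 10^(L/10) = 9.035e+07 → L_total = 10·log₁₀(9.035e+07) = 79.56 dB SPL.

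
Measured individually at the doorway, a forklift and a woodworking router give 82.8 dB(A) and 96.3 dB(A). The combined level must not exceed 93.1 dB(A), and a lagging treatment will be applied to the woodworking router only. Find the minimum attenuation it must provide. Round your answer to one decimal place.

Everything except the woodworking router sums to 10^(82.8/10) = 1.905e+08 in linear terms, 82.80 dB(A).
The limit corresponds to 10^(93.1/10) = 2.042e+09; subtracting the fixed part leaves 1.851e+09 for the woodworking router, i.e. 92.67 dB(A).
So the woodworking router must be reduced from 96.3 to 92.67 dB(A): IL = 3.63 dB.

3.6 dB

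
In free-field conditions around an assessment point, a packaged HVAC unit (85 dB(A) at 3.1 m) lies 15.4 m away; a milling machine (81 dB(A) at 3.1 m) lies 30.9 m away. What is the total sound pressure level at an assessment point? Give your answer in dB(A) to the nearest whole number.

71 dB(A)

First find each source's level at the receiver (point-source: −20·log₁₀(r/r_ref)), then combine on an intensity basis.
packaged HVAC unit: 85 − 20·log₁₀(15.4/3.1) = 85 − 13.92 = 71.08 dB(A).
milling machine: 81 − 20·log₁₀(30.9/3.1) = 81 − 19.97 = 61.03 dB(A).
Σ 10^(L/10) = 1.408e+07 → L_total = 10·log₁₀(1.408e+07) = 71.49 dB(A).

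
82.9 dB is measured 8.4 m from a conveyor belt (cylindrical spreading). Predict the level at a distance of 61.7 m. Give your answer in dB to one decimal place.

74.2 dB

Line-source attenuation: ΔL = 10·log₁₀(r₂/r₁) = 10·log₁₀(61.7/8.4) = 8.660 dB.
L₂ = 82.9 − 10·log₁₀(61.7/8.4) = 82.9 − 8.660 = 74.24 dB.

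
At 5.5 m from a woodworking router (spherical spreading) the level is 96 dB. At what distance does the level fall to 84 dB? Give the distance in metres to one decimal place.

21.9 m

The 12.0 dB drop corresponds to a distance ratio of 10^(12.0/20) for a point source.
r₂ = 5.5·10^((96−84)/20) = 5.5·10^(12.0/20) = 21.90 m.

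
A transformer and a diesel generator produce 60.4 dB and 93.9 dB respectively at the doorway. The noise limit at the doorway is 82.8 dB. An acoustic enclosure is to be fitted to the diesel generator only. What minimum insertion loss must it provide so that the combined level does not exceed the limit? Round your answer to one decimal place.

11.1 dB

Fixed contribution from the other source: Σ 10^(L/10) = 10^(60.4/10) = 1.096e+06 (60.40 dB).
The limit corresponds to 10^(82.8/10) = 1.905e+08; subtracting the fixed part leaves 1.894e+08 for the diesel generator, i.e. 82.77 dB.
Required insertion loss = 93.9 − 82.77 = 11.13 dB.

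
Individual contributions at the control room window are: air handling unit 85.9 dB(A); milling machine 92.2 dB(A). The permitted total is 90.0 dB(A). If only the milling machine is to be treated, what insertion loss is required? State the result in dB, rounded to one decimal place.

4.3 dB

Everything except the milling machine sums to 10^(85.9/10) = 3.890e+08 in linear terms, 85.90 dB(A).
To meet 90.0 dB(A) overall, the treated milling machine may contribute at most 10^(90.0/10) − 3.890e+08 = 6.110e+08, i.e. 87.86 dB(A).
So the milling machine must be reduced from 92.2 to 87.86 dB(A): IL = 4.34 dB.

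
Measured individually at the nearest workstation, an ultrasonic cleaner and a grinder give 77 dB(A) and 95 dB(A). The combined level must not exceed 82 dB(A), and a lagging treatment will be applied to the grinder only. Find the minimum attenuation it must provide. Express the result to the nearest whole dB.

15 dB

Fixed contribution from the other source: Σ 10^(L/10) = 10^(77/10) = 5.012e+07 (77.00 dB(A)).
The limit corresponds to 10^(82/10) = 1.585e+08; subtracting the fixed part leaves 1.084e+08 for the grinder, i.e. 80.35 dB(A).
Required insertion loss = 95 − 80.35 = 14.65 dB.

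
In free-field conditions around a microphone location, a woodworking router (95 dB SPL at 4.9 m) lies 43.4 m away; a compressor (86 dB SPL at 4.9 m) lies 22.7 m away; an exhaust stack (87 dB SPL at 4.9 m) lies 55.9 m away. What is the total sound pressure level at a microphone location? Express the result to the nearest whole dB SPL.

Propagate each source to the receiver with L = L_ref − 20·log₁₀(r/r_ref), then add intensities.
woodworking router: 95 − 20·log₁₀(43.4/4.9) = 95 − 18.95 = 76.05 dB SPL.
compressor: 86 − 20·log₁₀(22.7/4.9) = 86 − 13.32 = 72.68 dB SPL.
exhaust stack: 87 − 20·log₁₀(55.9/4.9) = 87 − 21.14 = 65.86 dB SPL.
Σ 10^(L/10) = 6.271e+07 → L_total = 10·log₁₀(6.271e+07) = 77.97 dB SPL.

78 dB SPL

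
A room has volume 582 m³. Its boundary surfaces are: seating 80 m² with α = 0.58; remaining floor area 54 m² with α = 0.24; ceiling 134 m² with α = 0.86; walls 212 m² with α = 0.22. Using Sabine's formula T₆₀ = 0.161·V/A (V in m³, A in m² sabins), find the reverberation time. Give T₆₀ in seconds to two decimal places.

0.42 s

Total absorption A = 80·0.58 + 54·0.24 + 134·0.86 + 212·0.22 = 221.24 m² sabins.
T₆₀ = 0.161·V/A = 0.161·582/221.24 = 0.424 s.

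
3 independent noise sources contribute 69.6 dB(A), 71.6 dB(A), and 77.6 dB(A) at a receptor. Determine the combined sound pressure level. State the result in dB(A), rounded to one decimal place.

79.1 dB(A)

For uncorrelated sources the intensities add, so convert each level to linear form, sum, and take 10·log₁₀ of the total.
Σ 10^(L/10) = 10^(69.6/10) + 10^(71.6/10) + 10^(77.6/10) = 8.112e+07.
L_total = 10·log₁₀(8.112e+07) = 79.09 dB(A).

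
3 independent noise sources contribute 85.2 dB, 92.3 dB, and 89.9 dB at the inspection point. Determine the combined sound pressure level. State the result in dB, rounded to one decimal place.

Incoherent sources combine by intensity addition: L_total = 10·log₁₀(Σ 10^(L_i/10)).
Σ 10^(L/10) = 10^(85.2/10) + 10^(92.3/10) + 10^(89.9/10) = 3.007e+09.
L_total = 10·log₁₀(3.007e+09) = 94.78 dB.

94.8 dB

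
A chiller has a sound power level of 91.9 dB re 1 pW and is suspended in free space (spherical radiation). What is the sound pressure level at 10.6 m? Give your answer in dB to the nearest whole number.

60 dB

Free-field spherical radiation: L_p = L_w − 10·log₁₀(4π·r²), r = 10.6 m.
4π·r² = 1412 m², 10·log₁₀ of that is 31.498 dB.
L_p = 91.9 − 31.498 = 60.40 dB.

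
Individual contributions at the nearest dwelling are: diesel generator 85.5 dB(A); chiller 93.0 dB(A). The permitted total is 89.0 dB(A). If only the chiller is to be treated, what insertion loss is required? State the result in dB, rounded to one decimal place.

Fixed contribution from the other source: Σ 10^(L/10) = 10^(85.5/10) = 3.548e+08 (85.50 dB(A)).
To meet 89.0 dB(A) overall, the treated chiller may contribute at most 10^(89.0/10) − 3.548e+08 = 4.395e+08, i.e. 86.43 dB(A).
Required insertion loss = 93.0 − 86.43 = 6.57 dB.

6.6 dB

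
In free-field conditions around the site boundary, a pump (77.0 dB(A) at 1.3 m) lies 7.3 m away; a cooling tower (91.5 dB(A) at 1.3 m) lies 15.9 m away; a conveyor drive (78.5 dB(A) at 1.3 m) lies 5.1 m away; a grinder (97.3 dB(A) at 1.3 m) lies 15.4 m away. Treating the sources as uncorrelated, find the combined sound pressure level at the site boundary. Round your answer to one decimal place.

Apply inverse-square spreading to bring every level to the receiver, then sum 10^(L/10).
pump: 77.0 − 20·log₁₀(7.3/1.3) = 77.0 − 14.99 = 62.01 dB(A).
cooling tower: 91.5 − 20·log₁₀(15.9/1.3) = 91.5 − 21.75 = 69.75 dB(A).
conveyor drive: 78.5 − 20·log₁₀(5.1/1.3) = 78.5 − 11.87 = 66.63 dB(A).
grinder: 97.3 − 20·log₁₀(15.4/1.3) = 97.3 − 21.47 = 75.83 dB(A).
Σ 10^(L/10) = 5.390e+07 → L_total = 10·log₁₀(5.390e+07) = 77.32 dB(A).

77.3 dB(A)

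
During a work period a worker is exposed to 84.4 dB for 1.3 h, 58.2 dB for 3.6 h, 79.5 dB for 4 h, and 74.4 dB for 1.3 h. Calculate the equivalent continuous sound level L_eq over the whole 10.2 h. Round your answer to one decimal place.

78.7 dB

L_eq = 10·log₁₀[(1/T)·Σ tᵢ·10^(Lᵢ/10)] with T = 10.2 h.
Σ tᵢ·10^(Lᵢ/10) = 1.3·10^(84.4/10) + 3.6·10^(58.2/10) + 4·10^(79.5/10) + 1.3·10^(74.4/10) = 7.527e+08.
L_eq = 10·log₁₀(7.527e+08/10.2) = 78.68 dB.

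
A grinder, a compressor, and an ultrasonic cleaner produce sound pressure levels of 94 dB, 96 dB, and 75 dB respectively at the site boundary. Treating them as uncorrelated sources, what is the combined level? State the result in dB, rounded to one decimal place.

98.1 dB

Incoherent sources combine by intensity addition: L_total = 10·log₁₀(Σ 10^(L_i/10)).
Σ 10^(L/10) = 10^(94/10) + 10^(96/10) + 10^(75/10) = 6.525e+09.
L_total = 10·log₁₀(6.525e+09) = 98.15 dB.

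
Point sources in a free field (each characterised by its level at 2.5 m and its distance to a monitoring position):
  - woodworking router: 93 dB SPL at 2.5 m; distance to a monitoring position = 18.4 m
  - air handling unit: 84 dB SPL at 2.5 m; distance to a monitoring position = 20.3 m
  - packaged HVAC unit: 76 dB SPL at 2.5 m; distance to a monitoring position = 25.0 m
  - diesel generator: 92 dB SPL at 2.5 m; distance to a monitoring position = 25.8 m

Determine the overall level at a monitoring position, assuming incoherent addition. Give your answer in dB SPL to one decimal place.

77.5 dB SPL

Propagate each source to the receiver with L = L_ref − 20·log₁₀(r/r_ref), then add intensities.
woodworking router: 93 − 20·log₁₀(18.4/2.5) = 93 − 17.34 = 75.66 dB SPL.
air handling unit: 84 − 20·log₁₀(20.3/2.5) = 84 − 18.19 = 65.81 dB SPL.
packaged HVAC unit: 76 − 20·log₁₀(25.0/2.5) = 76 − 20.00 = 56.00 dB SPL.
diesel generator: 92 − 20·log₁₀(25.8/2.5) = 92 − 20.27 = 71.73 dB SPL.
Σ 10^(L/10) = 5.592e+07 → L_total = 10·log₁₀(5.592e+07) = 77.48 dB SPL.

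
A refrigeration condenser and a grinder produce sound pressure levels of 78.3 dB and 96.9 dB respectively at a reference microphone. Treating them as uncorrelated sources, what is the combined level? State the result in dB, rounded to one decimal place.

97.0 dB

For uncorrelated sources the intensities add, so convert each level to linear form, sum, and take 10·log₁₀ of the total.
Σ 10^(L/10) = 10^(78.3/10) + 10^(96.9/10) = 4.965e+09.
L_total = 10·log₁₀(4.965e+09) = 96.96 dB.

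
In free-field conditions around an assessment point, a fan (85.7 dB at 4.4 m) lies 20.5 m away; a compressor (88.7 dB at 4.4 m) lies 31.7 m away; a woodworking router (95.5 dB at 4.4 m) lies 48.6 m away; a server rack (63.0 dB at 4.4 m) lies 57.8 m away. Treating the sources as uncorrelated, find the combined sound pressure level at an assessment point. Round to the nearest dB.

78 dB

Apply inverse-square spreading to bring every level to the receiver, then sum 10^(L/10).
fan: 85.7 − 20·log₁₀(20.5/4.4) = 85.7 − 13.37 = 72.33 dB.
compressor: 88.7 − 20·log₁₀(31.7/4.4) = 88.7 − 17.15 = 71.55 dB.
woodworking router: 95.5 − 20·log₁₀(48.6/4.4) = 95.5 − 20.86 = 74.64 dB.
server rack: 63.0 − 20·log₁₀(57.8/4.4) = 63.0 − 22.37 = 40.63 dB.
Σ 10^(L/10) = 6.049e+07 → L_total = 10·log₁₀(6.049e+07) = 77.82 dB.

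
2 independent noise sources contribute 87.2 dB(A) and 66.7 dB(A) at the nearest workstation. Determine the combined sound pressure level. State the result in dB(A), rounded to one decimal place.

87.2 dB(A)

Incoherent sources combine by intensity addition: L_total = 10·log₁₀(Σ 10^(L_i/10)).
Σ 10^(L/10) = 10^(87.2/10) + 10^(66.7/10) = 5.295e+08.
L_total = 10·log₁₀(5.295e+08) = 87.24 dB(A).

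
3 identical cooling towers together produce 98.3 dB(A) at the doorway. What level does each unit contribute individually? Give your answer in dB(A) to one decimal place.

3 equal contributions raise the level by 10·log₁₀ 3 = 4.771 dB, so each unit alone gives 98.3 − 4.771.

93.5 dB(A)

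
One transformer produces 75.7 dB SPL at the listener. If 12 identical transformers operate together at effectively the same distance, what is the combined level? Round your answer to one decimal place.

L_total = L₁ + 10·log₁₀ N for N identical incoherent sources.
L_total = 75.7 + 10·log₁₀(12) = 75.7 + 10.792 = 86.49 dB SPL.

86.5 dB SPL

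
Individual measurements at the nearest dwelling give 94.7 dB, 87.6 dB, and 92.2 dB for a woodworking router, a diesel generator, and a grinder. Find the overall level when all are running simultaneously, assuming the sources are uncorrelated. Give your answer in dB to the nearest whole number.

97 dB

Incoherent sources combine by intensity addition: L_total = 10·log₁₀(Σ 10^(L_i/10)).
Σ 10^(L/10) = 10^(94.7/10) + 10^(87.6/10) + 10^(92.2/10) = 5.186e+09.
L_total = 10·log₁₀(5.186e+09) = 97.15 dB.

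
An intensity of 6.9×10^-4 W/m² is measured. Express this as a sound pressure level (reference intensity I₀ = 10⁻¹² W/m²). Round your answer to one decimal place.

I/I₀ = 6.9×10^-4/10⁻¹² = 6.9×10^8, and L = 10·log₁₀(I/I₀).
L = 10·(0.8388 + 8) = 88.39 dB.

88.4 dB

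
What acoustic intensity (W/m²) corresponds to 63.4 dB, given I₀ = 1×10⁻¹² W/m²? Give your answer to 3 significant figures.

2.19e-06 W/m²

L = 10·log₁₀(I/I₀) ⇒ I = I₀·10^(L/10) = 10⁻¹² × 10^6.34.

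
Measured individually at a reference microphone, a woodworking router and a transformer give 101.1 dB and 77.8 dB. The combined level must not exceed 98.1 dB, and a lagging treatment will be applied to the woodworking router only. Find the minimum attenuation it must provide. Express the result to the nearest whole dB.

3 dB

The untreated sources together contribute 10^(77.8/10) = 6.026e+07, i.e. 77.80 dB.
To meet 98.1 dB overall, the treated woodworking router may contribute at most 10^(98.1/10) − 6.026e+07 = 6.396e+09, i.e. 98.06 dB.
So the woodworking router must be reduced from 101.1 to 98.06 dB: IL = 3.04 dB.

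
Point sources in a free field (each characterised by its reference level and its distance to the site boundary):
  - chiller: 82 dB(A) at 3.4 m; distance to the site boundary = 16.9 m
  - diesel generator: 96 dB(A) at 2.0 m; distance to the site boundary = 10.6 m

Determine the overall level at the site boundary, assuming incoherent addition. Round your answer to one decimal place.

81.7 dB(A)

First find each source's level at the receiver (point-source: −20·log₁₀(r/r_ref)), then combine on an intensity basis.
chiller: 82 − 20·log₁₀(16.9/3.4) = 82 − 13.93 = 68.07 dB(A).
diesel generator: 96 − 20·log₁₀(10.6/2.0) = 96 − 14.49 = 81.51 dB(A).
Σ 10^(L/10) = 1.481e+08 → L_total = 10·log₁₀(1.481e+08) = 81.71 dB(A).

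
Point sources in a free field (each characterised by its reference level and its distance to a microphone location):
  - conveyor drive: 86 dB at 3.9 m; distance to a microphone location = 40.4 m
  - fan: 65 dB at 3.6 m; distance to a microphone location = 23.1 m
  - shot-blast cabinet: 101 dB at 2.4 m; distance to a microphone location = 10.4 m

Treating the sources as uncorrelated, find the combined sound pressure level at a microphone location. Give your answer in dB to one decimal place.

88.3 dB

Apply inverse-square spreading to bring every level to the receiver, then sum 10^(L/10).
conveyor drive: 86 − 20·log₁₀(40.4/3.9) = 86 − 20.31 = 65.69 dB.
fan: 65 − 20·log₁₀(23.1/3.6) = 65 − 16.15 = 48.85 dB.
shot-blast cabinet: 101 − 20·log₁₀(10.4/2.4) = 101 − 12.74 = 88.26 dB.
Σ 10^(L/10) = 6.742e+08 → L_total = 10·log₁₀(6.742e+08) = 88.29 dB.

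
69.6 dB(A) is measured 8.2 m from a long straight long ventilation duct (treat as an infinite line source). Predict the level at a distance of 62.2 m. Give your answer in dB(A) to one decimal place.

60.8 dB(A)

For a line source, L₂ = L₁ − 10·log₁₀(r₂/r₁).
L₂ = 69.6 − 10·log₁₀(62.2/8.2) = 69.6 − 8.800 = 60.80 dB(A).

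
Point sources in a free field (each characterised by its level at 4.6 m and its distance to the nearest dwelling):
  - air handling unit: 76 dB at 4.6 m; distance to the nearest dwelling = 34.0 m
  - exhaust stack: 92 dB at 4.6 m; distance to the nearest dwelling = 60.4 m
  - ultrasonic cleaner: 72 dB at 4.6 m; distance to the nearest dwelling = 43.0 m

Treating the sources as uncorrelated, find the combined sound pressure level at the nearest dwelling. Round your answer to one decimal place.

70.0 dB

First find each source's level at the receiver (point-source: −20·log₁₀(r/r_ref)), then combine on an intensity basis.
air handling unit: 76 − 20·log₁₀(34.0/4.6) = 76 − 17.37 = 58.63 dB.
exhaust stack: 92 − 20·log₁₀(60.4/4.6) = 92 − 22.37 = 69.63 dB.
ultrasonic cleaner: 72 − 20·log₁₀(43.0/4.6) = 72 − 19.41 = 52.59 dB.
Σ 10^(L/10) = 1.010e+07 → L_total = 10·log₁₀(1.010e+07) = 70.04 dB.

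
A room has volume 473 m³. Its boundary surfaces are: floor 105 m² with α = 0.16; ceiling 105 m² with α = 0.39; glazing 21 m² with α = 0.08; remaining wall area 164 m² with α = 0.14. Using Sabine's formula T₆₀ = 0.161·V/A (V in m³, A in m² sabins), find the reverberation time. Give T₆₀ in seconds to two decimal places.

0.92 s

Total absorption A = 105·0.16 + 105·0.39 + 21·0.08 + 164·0.14 = 82.39 m² sabins.
T₆₀ = 0.161 × 473 / 82.39 = 0.924 s.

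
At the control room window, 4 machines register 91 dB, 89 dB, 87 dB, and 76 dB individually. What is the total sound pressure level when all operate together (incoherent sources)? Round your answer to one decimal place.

94.1 dB

For uncorrelated sources the intensities add, so convert each level to linear form, sum, and take 10·log₁₀ of the total.
Σ 10^(L/10) = 10^(91/10) + 10^(89/10) + 10^(87/10) + 10^(76/10) = 2.594e+09.
L_total = 10·log₁₀(2.594e+09) = 94.14 dB.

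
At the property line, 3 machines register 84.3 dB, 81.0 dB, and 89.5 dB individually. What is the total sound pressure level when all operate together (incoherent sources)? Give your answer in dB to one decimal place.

Incoherent sources combine by intensity addition: L_total = 10·log₁₀(Σ 10^(L_i/10)).
Σ 10^(L/10) = 10^(84.3/10) + 10^(81.0/10) + 10^(89.5/10) = 1.286e+09.
L_total = 10·log₁₀(1.286e+09) = 91.09 dB.

91.1 dB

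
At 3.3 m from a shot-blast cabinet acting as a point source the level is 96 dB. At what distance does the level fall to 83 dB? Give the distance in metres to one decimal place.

For a point source L₁ − L₂ = 20·log₁₀(r₂/r₁), so r₂ = r₁·10^((L₁−L₂)/20).
r₂ = 3.3·10^((96−83)/20) = 3.3·10^(13.0/20) = 14.74 m.

14.7 m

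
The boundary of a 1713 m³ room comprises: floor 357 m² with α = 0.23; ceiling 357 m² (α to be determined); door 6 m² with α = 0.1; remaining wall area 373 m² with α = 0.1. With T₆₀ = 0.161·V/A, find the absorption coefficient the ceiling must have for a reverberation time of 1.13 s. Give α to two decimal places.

Required total absorption A = 0.161·1713/1.13 = 244.06 m².
Absorption from the other surfaces = 357·0.23 + 6·0.1 + 373·0.1 = 120.01 m², so the ceiling must supply 124.05 m² over 357 m².
α = 124.05/357 = 0.347.

0.35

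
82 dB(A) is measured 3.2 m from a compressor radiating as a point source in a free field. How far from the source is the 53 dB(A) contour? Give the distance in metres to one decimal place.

Point-source spreading drops the level by 20·log₁₀(r₂/r₁); inverting, r₂/r₁ = 10^(ΔL/20).
r₂ = 3.2·10^((82−53)/20) = 3.2·10^(29.0/20) = 90.19 m.

90.2 m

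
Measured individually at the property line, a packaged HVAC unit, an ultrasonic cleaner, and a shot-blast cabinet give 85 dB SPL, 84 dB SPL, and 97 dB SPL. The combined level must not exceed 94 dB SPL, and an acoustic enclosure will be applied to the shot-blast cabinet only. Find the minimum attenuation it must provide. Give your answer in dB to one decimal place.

The untreated sources together contribute 10^(85/10) + 10^(84/10) = 5.674e+08, i.e. 87.54 dB SPL.
The limit corresponds to 10^(94/10) = 2.512e+09; subtracting the fixed part leaves 1.944e+09 for the shot-blast cabinet, i.e. 92.89 dB SPL.
So the shot-blast cabinet must be reduced from 97 to 92.89 dB SPL: IL = 4.11 dB.

4.1 dB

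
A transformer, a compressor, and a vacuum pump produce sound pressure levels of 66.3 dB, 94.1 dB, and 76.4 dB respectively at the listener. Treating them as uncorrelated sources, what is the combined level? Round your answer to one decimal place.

For uncorrelated sources the intensities add, so convert each level to linear form, sum, and take 10·log₁₀ of the total.
Σ 10^(L/10) = 10^(66.3/10) + 10^(94.1/10) + 10^(76.4/10) = 2.618e+09.
L_total = 10·log₁₀(2.618e+09) = 94.18 dB.

94.2 dB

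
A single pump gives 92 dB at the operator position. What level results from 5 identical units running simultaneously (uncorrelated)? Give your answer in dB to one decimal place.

L_total = L₁ + 10·log₁₀ N for N identical incoherent sources.
L_total = 92 + 10·log₁₀(5) = 92 + 6.990 = 98.99 dB.

99.0 dB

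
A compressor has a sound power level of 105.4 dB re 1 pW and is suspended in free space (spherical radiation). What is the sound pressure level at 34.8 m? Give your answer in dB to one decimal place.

L_p = L_w − 10·log₁₀(4π·r²) with r = 34.8 m.
4π·r² = 1.522e+04 m², 10·log₁₀ of that is 41.824 dB.
L_p = 105.4 − 41.824 = 63.58 dB.

63.6 dB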